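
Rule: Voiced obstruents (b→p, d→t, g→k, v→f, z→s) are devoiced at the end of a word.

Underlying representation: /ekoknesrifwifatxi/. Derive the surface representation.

No segment of /ekoknesrifwifatxi/ meets the structural description of the rule, so the form surfaces unchanged.

ekoknesrifwifatxi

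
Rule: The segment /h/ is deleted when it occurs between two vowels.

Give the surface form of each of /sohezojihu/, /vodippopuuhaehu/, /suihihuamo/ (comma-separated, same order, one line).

/sohezojihu/: /h/ occurs between vowels /o/ and /e/, so it deletes. /h/ occurs between vowels /i/ and /u/, so it deletes. → [soezojiu].
/vodippopuuhaehu/: /h/ occurs between vowels /u/ and /a/, so it deletes. /h/ occurs between vowels /e/ and /u/, so it deletes. → [vodippopuuaeu].
/suihihuamo/: /h/ occurs between vowels /i/ and /i/, so it deletes. /h/ occurs between vowels /i/ and /u/, so it deletes. → [suiiuamo].

soezojiu, vodippopuuaeu, suiiuamo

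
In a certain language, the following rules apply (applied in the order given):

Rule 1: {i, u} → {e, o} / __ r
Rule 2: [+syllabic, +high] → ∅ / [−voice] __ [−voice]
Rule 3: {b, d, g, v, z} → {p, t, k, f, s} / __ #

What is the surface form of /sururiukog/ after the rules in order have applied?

sororiukok

Rule 1 (pre-rhotic lowering): /u/ is a high vowel immediately before /r/, so it lowers to [o]. /u/ is a high vowel immediately before /r/, so it lowers to [o]. /sururiukog/ → sororiukog.
Rule 2 (high vowel syncope): no segment meets the environment; /sororiukog/ is unchanged.
Rule 3 (final devoicing): /g/ is a voiced obstruent in word-final position, so it devoices to [k]. /sororiukog/ → sororiukok.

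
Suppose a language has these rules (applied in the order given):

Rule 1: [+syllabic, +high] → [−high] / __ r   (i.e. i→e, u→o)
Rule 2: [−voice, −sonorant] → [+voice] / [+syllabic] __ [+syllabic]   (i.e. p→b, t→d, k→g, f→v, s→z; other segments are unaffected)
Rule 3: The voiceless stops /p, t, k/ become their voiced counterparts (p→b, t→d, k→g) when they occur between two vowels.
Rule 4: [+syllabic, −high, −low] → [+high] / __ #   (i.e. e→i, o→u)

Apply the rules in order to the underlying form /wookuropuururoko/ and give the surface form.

woogorobuororogu

Rule 1 (pre-rhotic lowering): /u/ is a high vowel immediately before /r/, so it lowers to [o]. /u/ is a high vowel immediately before /r/, so it lowers to [o]. /u/ is a high vowel immediately before /r/, so it lowers to [o]. /wookuropuururoko/ → wookoropuororoko.
Rule 2 (intervocalic voicing): /k/ is a voiceless obstruent between vowels /o/ and /o/, so it voices to [g]. /p/ is a voiceless obstruent between vowels /o/ and /u/, so it voices to [b]. /k/ is a voiceless obstruent between vowels /o/ and /o/, so it voices to [g]. /wookoropuororoko/ → woogorobuororogo.
Rule 3 (intervocalic voicing): no segment meets the environment; /woogorobuororogo/ is unchanged.
Rule 4 (final vowel raising): /o/ is a mid vowel in word-final position, so it raises to [u]. /woogorobuororogo/ → woogorobuororogu.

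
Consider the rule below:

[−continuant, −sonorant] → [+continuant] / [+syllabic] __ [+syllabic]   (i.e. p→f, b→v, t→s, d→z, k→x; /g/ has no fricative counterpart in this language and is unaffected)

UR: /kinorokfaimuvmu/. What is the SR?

kinorokfaimuvmu

No segment of /kinorokfaimuvmu/ meets the structural description of the rule, so the form surfaces unchanged.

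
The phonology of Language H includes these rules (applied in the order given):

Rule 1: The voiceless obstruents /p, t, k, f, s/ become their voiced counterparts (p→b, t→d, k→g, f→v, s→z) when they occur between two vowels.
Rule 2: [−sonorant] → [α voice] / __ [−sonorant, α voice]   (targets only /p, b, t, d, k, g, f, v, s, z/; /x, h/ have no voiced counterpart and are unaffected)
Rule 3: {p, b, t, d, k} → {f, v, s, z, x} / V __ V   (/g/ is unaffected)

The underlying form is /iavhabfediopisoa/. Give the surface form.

Rule 1 (intervocalic voicing): /p/ is a voiceless obstruent between vowels /o/ and /i/, so it voices to [b]. /s/ is a voiceless obstruent between vowels /i/ and /o/, so it voices to [z]. /iavhabfediopisoa/ → iavhabfediobizoa.
Rule 2 (regressive voicing assimilation): /v/ precedes the voiceless obstruent /h/, so it devoices to [f] by assimilation. /b/ precedes the voiceless obstruent /f/, so it devoices to [p] by assimilation. /iavhabfediobizoa/ → iafhapfediobizoa.
Rule 3 (intervocalic spirantization): /d/ is a stop between vowels /e/ and /i/, so it spirantizes to the fricative [z]. /b/ is a stop between vowels /o/ and /i/, so it spirantizes to the fricative [v]. /iafhapfediobizoa/ → iafhapfeziovizoa.

iafhapfeziovizoa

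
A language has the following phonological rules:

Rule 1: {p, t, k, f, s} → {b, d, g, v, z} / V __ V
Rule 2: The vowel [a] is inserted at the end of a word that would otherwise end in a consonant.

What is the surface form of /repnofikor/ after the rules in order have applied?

repnovigora

Rule 1 (intervocalic voicing): /f/ is a voiceless obstruent between vowels /o/ and /i/, so it voices to [v]. /k/ is a voiceless obstruent between vowels /i/ and /o/, so it voices to [g]. /repnofikor/ → repnovigor.
Rule 2 (final a-epenthesis): the form ends in the consonant /r/, so [a] is inserted word-finally. /repnovigor/ → repnovigora.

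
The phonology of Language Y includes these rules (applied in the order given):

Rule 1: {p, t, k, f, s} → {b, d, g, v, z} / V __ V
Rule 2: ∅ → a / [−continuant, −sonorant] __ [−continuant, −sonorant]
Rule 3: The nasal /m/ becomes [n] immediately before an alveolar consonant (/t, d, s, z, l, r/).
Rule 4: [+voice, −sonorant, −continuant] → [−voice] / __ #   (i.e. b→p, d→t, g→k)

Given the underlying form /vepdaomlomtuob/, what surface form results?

Rule 1 (intervocalic voicing): no segment meets the environment; /vepdaomlomtuob/ is unchanged.
Rule 2 (stop-cluster a-epenthesis): /p/ and /d/ form a stop–stop cluster, so [a] is inserted between them. /vepdaomlomtuob/ → vepadaomlomtuob.
Rule 3 (nasal place assimilation): /m/ precedes the alveolar consonant /l/, so it assimilates in place to [n]. /m/ precedes the alveolar consonant /t/, so it assimilates in place to [n]. /vepadaomlomtuob/ → vepadaonlontuob.
Rule 4 (final devoicing): /b/ is a voiced stop in word-final position, so it devoices to [p]. /vepadaonlontuob/ → vepadaonlontuop.

vepadaonlontuop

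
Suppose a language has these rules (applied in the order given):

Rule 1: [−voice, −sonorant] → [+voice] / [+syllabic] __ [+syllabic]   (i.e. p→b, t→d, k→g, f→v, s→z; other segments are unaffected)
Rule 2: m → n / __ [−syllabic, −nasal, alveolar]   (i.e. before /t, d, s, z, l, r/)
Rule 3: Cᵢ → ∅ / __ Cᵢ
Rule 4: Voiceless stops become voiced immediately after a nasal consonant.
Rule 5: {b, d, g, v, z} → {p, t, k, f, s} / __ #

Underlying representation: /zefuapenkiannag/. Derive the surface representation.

zevuabengianak

Rule 1 (intervocalic voicing): /f/ is a voiceless obstruent between vowels /e/ and /u/, so it voices to [v]. /p/ is a voiceless obstruent between vowels /a/ and /e/, so it voices to [b]. /zefuapenkiannag/ → zevuabenkiannag.
Rule 2 (nasal place assimilation): no segment meets the environment; /zevuabenkiannag/ is unchanged.
Rule 3 (degemination): /nn/ is a geminate; the first /n/ deletes. /zevuabenkiannag/ → zevuabenkianag.
Rule 4 (post-nasal voicing): /k/ is a voiceless stop immediately after the nasal /n/, so it voices to [g]. /zevuabenkianag/ → zevuabengianag.
Rule 5 (final devoicing): /g/ is a voiced obstruent in word-final position, so it devoices to [k]. /zevuabengianag/ → zevuabengianak.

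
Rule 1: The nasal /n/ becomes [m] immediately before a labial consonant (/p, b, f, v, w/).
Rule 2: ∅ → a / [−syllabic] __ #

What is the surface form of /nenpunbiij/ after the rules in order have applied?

Rule 1 (nasal place assimilation): /n/ precedes the labial consonant /p/, so it assimilates in place to [m]. /n/ precedes the labial consonant /b/, so it assimilates in place to [m]. /nenpunbiij/ → nempumbiij.
Rule 2 (final a-epenthesis): the form ends in the consonant /j/, so [a] is inserted word-finally. /nempumbiij/ → nempumbiija.

nempumbiija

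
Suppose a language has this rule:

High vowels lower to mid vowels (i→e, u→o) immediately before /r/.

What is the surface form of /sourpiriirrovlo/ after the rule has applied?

soorperierrovlo

/u/ is a high vowel immediately before /r/, so it lowers to [o].
/i/ is a high vowel immediately before /r/, so it lowers to [e].
/i/ is a high vowel immediately before /r/, so it lowers to [e].
Surface form: [soorperierrovlo].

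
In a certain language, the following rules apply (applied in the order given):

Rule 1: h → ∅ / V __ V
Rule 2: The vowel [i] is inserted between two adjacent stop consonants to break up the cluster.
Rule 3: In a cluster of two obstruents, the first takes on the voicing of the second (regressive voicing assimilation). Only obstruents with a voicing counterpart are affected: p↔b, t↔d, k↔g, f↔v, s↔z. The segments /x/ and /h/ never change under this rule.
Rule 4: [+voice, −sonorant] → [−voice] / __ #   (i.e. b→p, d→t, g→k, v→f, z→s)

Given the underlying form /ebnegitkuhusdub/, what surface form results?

Rule 1 (intervocalic h-deletion): /h/ occurs between vowels /u/ and /u/, so it deletes. /ebnegitkuhusdub/ → ebnegitkuusdub.
Rule 2 (stop-cluster i-epenthesis): /t/ and /k/ form a stop–stop cluster, so [i] is inserted between them. /ebnegitkuusdub/ → ebnegitikuusdub.
Rule 3 (regressive voicing assimilation): /s/ precedes the voiced obstruent /d/, so it voices to [z] by assimilation. /ebnegitikuusdub/ → ebnegitikuuzdub.
Rule 4 (final devoicing): /b/ is a voiced obstruent in word-final position, so it devoices to [p]. /ebnegitikuuzdub/ → ebnegitikuuzdup.

ebnegitikuuzdup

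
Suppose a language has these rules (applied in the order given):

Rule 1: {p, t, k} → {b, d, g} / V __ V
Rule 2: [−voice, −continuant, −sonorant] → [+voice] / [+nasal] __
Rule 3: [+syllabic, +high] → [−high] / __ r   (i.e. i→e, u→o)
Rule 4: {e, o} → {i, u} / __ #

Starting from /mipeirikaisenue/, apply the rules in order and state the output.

Rule 1 (intervocalic voicing): /p/ is a voiceless stop between vowels /i/ and /e/, so it voices to [b]. /k/ is a voiceless stop between vowels /i/ and /a/, so it voices to [g]. /mipeirikaisenue/ → mibeirigaisenue.
Rule 2 (post-nasal voicing): no segment meets the environment; /mibeirigaisenue/ is unchanged.
Rule 3 (pre-rhotic lowering): /i/ is a high vowel immediately before /r/, so it lowers to [e]. /mibeirigaisenue/ → mibeerigaisenue.
Rule 4 (final vowel raising): /e/ is a mid vowel in word-final position, so it raises to [i]. /mibeerigaisenue/ → mibeerigaisenui.

mibeerigaisenui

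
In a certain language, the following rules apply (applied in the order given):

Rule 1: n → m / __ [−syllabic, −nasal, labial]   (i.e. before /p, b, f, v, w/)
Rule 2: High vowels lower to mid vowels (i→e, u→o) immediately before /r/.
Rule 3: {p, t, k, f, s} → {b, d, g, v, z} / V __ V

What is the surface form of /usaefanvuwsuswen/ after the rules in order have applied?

Rule 1 (nasal place assimilation): /n/ precedes the labial consonant /v/, so it assimilates in place to [m]. /usaefanvuwsuswen/ → usaefamvuwsuswen.
Rule 2 (pre-rhotic lowering): no segment meets the environment; /usaefamvuwsuswen/ is unchanged.
Rule 3 (intervocalic voicing): /s/ is a voiceless obstruent between vowels /u/ and /a/, so it voices to [z]. /f/ is a voiceless obstruent between vowels /e/ and /a/, so it voices to [v]. /usaefamvuwsuswen/ → uzaevamvuwsuswen.

uzaevamvuwsuswen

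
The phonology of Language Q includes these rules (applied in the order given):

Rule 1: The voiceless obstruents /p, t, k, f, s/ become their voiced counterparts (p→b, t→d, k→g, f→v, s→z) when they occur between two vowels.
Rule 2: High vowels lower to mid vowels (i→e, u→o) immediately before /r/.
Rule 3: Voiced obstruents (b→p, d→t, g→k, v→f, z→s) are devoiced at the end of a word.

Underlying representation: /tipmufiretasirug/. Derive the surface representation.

tipmuveredazeruk

Rule 1 (intervocalic voicing): /f/ is a voiceless obstruent between vowels /u/ and /i/, so it voices to [v]. /t/ is a voiceless obstruent between vowels /e/ and /a/, so it voices to [d]. /s/ is a voiceless obstruent between vowels /a/ and /i/, so it voices to [z]. /tipmufiretasirug/ → tipmuviredazirug.
Rule 2 (pre-rhotic lowering): /i/ is a high vowel immediately before /r/, so it lowers to [e]. /i/ is a high vowel immediately before /r/, so it lowers to [e]. /tipmuviredazirug/ → tipmuveredazerug.
Rule 3 (final devoicing): /g/ is a voiced obstruent in word-final position, so it devoices to [k]. /tipmuveredazerug/ → tipmuveredazeruk.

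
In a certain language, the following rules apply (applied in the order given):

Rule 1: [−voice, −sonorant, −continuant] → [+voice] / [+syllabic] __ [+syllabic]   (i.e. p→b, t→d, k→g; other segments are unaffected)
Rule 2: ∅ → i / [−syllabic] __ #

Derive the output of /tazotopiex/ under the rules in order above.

Rule 1 (intervocalic voicing): /t/ is a voiceless stop between vowels /o/ and /o/, so it voices to [d]. /p/ is a voiceless stop between vowels /o/ and /i/, so it voices to [b]. /tazotopiex/ → tazodobiex.
Rule 2 (final i-epenthesis): the form ends in the consonant /x/, so [i] is inserted word-finally. /tazodobiex/ → tazodobiexi.

tazodobiexi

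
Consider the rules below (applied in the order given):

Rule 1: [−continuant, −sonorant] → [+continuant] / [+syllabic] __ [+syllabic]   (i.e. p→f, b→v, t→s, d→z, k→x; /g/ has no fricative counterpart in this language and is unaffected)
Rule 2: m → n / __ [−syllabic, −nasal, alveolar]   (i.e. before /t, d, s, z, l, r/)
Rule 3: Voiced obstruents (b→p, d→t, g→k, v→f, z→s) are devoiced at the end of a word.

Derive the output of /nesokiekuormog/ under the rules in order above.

nesoxiexuormok

Rule 1 (intervocalic spirantization): /k/ is a stop between vowels /o/ and /i/, so it spirantizes to the fricative [x]. /k/ is a stop between vowels /e/ and /u/, so it spirantizes to the fricative [x]. /nesokiekuormog/ → nesoxiexuormog.
Rule 2 (nasal place assimilation): no segment meets the environment; /nesoxiexuormog/ is unchanged.
Rule 3 (final devoicing): /g/ is a voiced obstruent in word-final position, so it devoices to [k]. /nesoxiexuormog/ → nesoxiexuormok.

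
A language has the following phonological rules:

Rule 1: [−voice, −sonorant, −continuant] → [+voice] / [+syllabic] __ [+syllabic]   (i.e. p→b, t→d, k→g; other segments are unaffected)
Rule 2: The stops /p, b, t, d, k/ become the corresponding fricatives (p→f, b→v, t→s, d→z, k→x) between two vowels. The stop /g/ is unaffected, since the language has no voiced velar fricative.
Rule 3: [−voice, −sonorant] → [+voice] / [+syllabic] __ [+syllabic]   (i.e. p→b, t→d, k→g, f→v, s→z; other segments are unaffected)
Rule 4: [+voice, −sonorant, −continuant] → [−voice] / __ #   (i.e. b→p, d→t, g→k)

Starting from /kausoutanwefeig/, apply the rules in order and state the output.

kauzouzanweveik

Rule 1 (intervocalic voicing): /t/ is a voiceless stop between vowels /u/ and /a/, so it voices to [d]. /kausoutanwefeig/ → kausoudanwefeig.
Rule 2 (intervocalic spirantization): /d/ is a stop between vowels /u/ and /a/, so it spirantizes to the fricative [z]. /kausoudanwefeig/ → kausouzanwefeig.
Rule 3 (intervocalic voicing): /s/ is a voiceless obstruent between vowels /u/ and /o/, so it voices to [z]. /f/ is a voiceless obstruent between vowels /e/ and /e/, so it voices to [v]. /kausouzanwefeig/ → kauzouzanweveig.
Rule 4 (final devoicing): /g/ is a voiced stop in word-final position, so it devoices to [k]. /kauzouzanweveig/ → kauzouzanweveik.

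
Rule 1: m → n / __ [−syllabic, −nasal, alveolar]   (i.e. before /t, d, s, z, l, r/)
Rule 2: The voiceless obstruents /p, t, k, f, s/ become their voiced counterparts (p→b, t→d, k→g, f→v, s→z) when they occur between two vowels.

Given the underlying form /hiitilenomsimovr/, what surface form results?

Rule 1 (nasal place assimilation): /m/ precedes the alveolar consonant /s/, so it assimilates in place to [n]. /hiitilenomsimovr/ → hiitilenonsimovr.
Rule 2 (intervocalic voicing): /t/ is a voiceless obstruent between vowels /i/ and /i/, so it voices to [d]. /hiitilenonsimovr/ → hiidilenonsimovr.

hiidilenonsimovr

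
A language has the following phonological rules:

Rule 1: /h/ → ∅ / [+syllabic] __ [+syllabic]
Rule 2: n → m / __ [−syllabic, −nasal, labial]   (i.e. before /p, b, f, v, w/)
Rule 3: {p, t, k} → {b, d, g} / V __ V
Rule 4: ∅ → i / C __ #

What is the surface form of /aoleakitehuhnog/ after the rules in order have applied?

aoleagideuhnogi

Rule 1 (intervocalic h-deletion): /h/ occurs between vowels /e/ and /u/, so it deletes. /aoleakitehuhnog/ → aoleakiteuhnog.
Rule 2 (nasal place assimilation): no segment meets the environment; /aoleakiteuhnog/ is unchanged.
Rule 3 (intervocalic voicing): /k/ is a voiceless stop between vowels /a/ and /i/, so it voices to [g]. /t/ is a voiceless stop between vowels /i/ and /e/, so it voices to [d]. /aoleakiteuhnog/ → aoleagideuhnog.
Rule 4 (final i-epenthesis): the form ends in the consonant /g/, so [i] is inserted word-finally. /aoleagideuhnog/ → aoleagideuhnogi.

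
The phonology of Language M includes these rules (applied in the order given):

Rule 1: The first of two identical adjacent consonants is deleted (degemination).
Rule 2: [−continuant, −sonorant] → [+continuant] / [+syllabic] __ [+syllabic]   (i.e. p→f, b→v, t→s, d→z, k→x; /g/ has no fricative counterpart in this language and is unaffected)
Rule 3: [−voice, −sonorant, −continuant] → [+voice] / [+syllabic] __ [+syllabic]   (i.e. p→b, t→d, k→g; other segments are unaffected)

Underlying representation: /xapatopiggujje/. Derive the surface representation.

Rule 1 (degemination): /gg/ is a geminate; the first /g/ deletes. /jj/ is a geminate; the first /j/ deletes. /xapatopiggujje/ → xapatopiguje.
Rule 2 (intervocalic spirantization): /p/ is a stop between vowels /a/ and /a/, so it spirantizes to the fricative [f]. /t/ is a stop between vowels /a/ and /o/, so it spirantizes to the fricative [s]. /p/ is a stop between vowels /o/ and /i/, so it spirantizes to the fricative [f]. /xapatopiguje/ → xafasofiguje.
Rule 3 (intervocalic voicing): no segment meets the environment; /xafasofiguje/ is unchanged.

xafasofiguje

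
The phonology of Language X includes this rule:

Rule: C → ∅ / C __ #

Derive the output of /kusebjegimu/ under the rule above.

kusebjegimu

No segment of /kusebjegimu/ meets the structural description of the rule, so the form surfaces unchanged.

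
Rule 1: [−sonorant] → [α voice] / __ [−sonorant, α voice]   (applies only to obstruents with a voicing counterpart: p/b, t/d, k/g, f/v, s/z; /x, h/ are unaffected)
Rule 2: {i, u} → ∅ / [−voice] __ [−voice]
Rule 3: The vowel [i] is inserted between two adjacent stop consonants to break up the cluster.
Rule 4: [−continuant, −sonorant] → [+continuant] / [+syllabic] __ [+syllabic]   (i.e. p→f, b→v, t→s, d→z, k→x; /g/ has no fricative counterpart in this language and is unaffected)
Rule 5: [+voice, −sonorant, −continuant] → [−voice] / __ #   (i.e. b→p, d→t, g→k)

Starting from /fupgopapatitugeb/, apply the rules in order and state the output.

fuvigofafasisugep

Rule 1 (regressive voicing assimilation): /p/ precedes the voiced obstruent /g/, so it voices to [b] by assimilation. /fupgopapatitugeb/ → fubgopapatitugeb.
Rule 2 (high vowel syncope): /i/ is a high vowel flanked by voiceless consonants /t/ and /t/, so it deletes. /fubgopapatitugeb/ → fubgopapattugeb.
Rule 3 (stop-cluster i-epenthesis): /b/ and /g/ form a stop–stop cluster, so [i] is inserted between them. /t/ and /t/ form a stop–stop cluster, so [i] is inserted between them. /fubgopapattugeb/ → fubigopapatitugeb.
Rule 4 (intervocalic spirantization): /b/ is a stop between vowels /u/ and /i/, so it spirantizes to the fricative [v]. /p/ is a stop between vowels /o/ and /a/, so it spirantizes to the fricative [f]. /p/ is a stop between vowels /a/ and /a/, so it spirantizes to the fricative [f]. /t/ is a stop between vowels /a/ and /i/, so it spirantizes to the fricative [s]. /t/ is a stop between vowels /i/ and /u/, so it spirantizes to the fricative [s]. /fubigopapatitugeb/ → fuvigofafasisugeb.
Rule 5 (final devoicing): /b/ is a voiced stop in word-final position, so it devoices to [p]. /fuvigofafasisugeb/ → fuvigofafasisugep.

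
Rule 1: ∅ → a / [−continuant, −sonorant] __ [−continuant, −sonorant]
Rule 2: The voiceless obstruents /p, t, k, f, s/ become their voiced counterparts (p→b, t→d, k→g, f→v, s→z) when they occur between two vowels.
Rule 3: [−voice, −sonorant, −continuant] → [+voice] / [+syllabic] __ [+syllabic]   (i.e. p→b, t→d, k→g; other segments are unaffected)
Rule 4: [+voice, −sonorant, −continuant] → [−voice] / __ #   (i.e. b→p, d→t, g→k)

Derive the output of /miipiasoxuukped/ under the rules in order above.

miibiazoxuugabet

Rule 1 (stop-cluster a-epenthesis): /k/ and /p/ form a stop–stop cluster, so [a] is inserted between them. /miipiasoxuukped/ → miipiasoxuukaped.
Rule 2 (intervocalic voicing): /p/ is a voiceless obstruent between vowels /i/ and /i/, so it voices to [b]. /s/ is a voiceless obstruent between vowels /a/ and /o/, so it voices to [z]. /k/ is a voiceless obstruent between vowels /u/ and /a/, so it voices to [g]. /p/ is a voiceless obstruent between vowels /a/ and /e/, so it voices to [b]. /miipiasoxuukaped/ → miibiazoxuugabed.
Rule 3 (intervocalic voicing): no segment meets the environment; /miibiazoxuugabed/ is unchanged.
Rule 4 (final devoicing): /d/ is a voiced stop in word-final position, so it devoices to [t]. /miibiazoxuugabed/ → miibiazoxuugabet.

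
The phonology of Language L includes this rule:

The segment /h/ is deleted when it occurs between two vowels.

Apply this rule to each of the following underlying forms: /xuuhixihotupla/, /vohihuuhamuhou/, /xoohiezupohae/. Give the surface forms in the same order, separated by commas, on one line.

/xuuhixihotupla/: /h/ occurs between vowels /u/ and /i/, so it deletes. /h/ occurs between vowels /i/ and /o/, so it deletes. → [xuuixiotupla].
/vohihuuhamuhou/: /h/ occurs between vowels /o/ and /i/, so it deletes. /h/ occurs between vowels /i/ and /u/, so it deletes. /h/ occurs between vowels /u/ and /a/, so it deletes. /h/ occurs between vowels /u/ and /o/, so it deletes. → [voiuuamuou].
/xoohiezupohae/: /h/ occurs between vowels /o/ and /i/, so it deletes. /h/ occurs between vowels /o/ and /a/, so it deletes. → [xooiezupoae].

xuuixiotupla, voiuuamuou, xooiezupoae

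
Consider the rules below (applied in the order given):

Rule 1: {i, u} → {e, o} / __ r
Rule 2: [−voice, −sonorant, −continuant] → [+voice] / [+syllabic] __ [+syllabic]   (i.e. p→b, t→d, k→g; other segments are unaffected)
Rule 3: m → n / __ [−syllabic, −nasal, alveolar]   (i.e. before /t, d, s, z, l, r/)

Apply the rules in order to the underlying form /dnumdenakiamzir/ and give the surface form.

dnundenagianzer

Rule 1 (pre-rhotic lowering): /i/ is a high vowel immediately before /r/, so it lowers to [e]. /dnumdenakiamzir/ → dnumdenakiamzer.
Rule 2 (intervocalic voicing): /k/ is a voiceless stop between vowels /a/ and /i/, so it voices to [g]. /dnumdenakiamzer/ → dnumdenagiamzer.
Rule 3 (nasal place assimilation): /m/ precedes the alveolar consonant /d/, so it assimilates in place to [n]. /m/ precedes the alveolar consonant /z/, so it assimilates in place to [n]. /dnumdenagiamzer/ → dnundenagianzer.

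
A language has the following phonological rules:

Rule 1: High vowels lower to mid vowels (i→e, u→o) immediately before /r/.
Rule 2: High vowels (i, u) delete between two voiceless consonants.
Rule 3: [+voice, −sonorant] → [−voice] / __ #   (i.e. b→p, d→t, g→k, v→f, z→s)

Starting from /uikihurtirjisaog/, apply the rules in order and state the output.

Rule 1 (pre-rhotic lowering): /u/ is a high vowel immediately before /r/, so it lowers to [o]. /i/ is a high vowel immediately before /r/, so it lowers to [e]. /uikihurtirjisaog/ → uikihorterjisaog.
Rule 2 (high vowel syncope): /i/ is a high vowel flanked by voiceless consonants /k/ and /h/, so it deletes. /uikihorterjisaog/ → uikhorterjisaog.
Rule 3 (final devoicing): /g/ is a voiced obstruent in word-final position, so it devoices to [k]. /uikhorterjisaog/ → uikhorterjisaok.

uikhorterjisaok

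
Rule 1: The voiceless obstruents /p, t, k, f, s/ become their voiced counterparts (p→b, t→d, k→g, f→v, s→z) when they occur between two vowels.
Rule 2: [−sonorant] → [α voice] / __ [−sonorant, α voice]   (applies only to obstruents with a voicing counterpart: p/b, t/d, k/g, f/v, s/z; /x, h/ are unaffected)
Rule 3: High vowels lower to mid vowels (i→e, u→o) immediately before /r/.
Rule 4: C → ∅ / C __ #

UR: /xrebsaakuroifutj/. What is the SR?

Rule 1 (intervocalic voicing): /k/ is a voiceless obstruent between vowels /a/ and /u/, so it voices to [g]. /f/ is a voiceless obstruent between vowels /i/ and /u/, so it voices to [v]. /xrebsaakuroifutj/ → xrebsaaguroivutj.
Rule 2 (regressive voicing assimilation): /b/ precedes the voiceless obstruent /s/, so it devoices to [p] by assimilation. /xrebsaaguroivutj/ → xrepsaaguroivutj.
Rule 3 (pre-rhotic lowering): /u/ is a high vowel immediately before /r/, so it lowers to [o]. /xrepsaaguroivutj/ → xrepsaagoroivutj.
Rule 4 (final cluster simplification): /j/ is the second consonant of a word-final cluster /tj/, so it deletes. /xrepsaagoroivutj/ → xrepsaagoroivut.

xrepsaagoroivut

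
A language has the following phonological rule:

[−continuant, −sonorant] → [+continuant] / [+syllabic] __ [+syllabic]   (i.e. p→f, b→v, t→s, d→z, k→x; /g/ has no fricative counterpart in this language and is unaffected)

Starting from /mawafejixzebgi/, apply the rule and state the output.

No segment of /mawafejixzebgi/ meets the structural description of the rule, so the form surfaces unchanged.

mawafejixzebgi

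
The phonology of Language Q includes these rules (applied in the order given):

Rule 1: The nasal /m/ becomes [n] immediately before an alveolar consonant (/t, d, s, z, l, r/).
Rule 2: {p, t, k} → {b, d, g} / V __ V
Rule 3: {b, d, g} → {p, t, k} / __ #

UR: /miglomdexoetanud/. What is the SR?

Rule 1 (nasal place assimilation): /m/ precedes the alveolar consonant /d/, so it assimilates in place to [n]. /miglomdexoetanud/ → miglondexoetanud.
Rule 2 (intervocalic voicing): /t/ is a voiceless stop between vowels /e/ and /a/, so it voices to [d]. /miglondexoetanud/ → miglondexoedanud.
Rule 3 (final devoicing): /d/ is a voiced stop in word-final position, so it devoices to [t]. /miglondexoedanud/ → miglondexoedanut.

miglondexoedanut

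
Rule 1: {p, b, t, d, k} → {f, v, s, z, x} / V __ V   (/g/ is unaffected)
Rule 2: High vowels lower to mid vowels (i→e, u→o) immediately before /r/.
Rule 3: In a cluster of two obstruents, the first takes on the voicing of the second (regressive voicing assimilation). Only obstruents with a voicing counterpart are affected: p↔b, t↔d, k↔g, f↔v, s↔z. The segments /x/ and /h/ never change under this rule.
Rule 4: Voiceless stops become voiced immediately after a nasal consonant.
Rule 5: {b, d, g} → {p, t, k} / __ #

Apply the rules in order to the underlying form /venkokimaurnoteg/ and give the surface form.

Rule 1 (intervocalic spirantization): /k/ is a stop between vowels /o/ and /i/, so it spirantizes to the fricative [x]. /t/ is a stop between vowels /o/ and /e/, so it spirantizes to the fricative [s]. /venkokimaurnoteg/ → venkoximaurnoseg.
Rule 2 (pre-rhotic lowering): /u/ is a high vowel immediately before /r/, so it lowers to [o]. /venkoximaurnoseg/ → venkoximaornoseg.
Rule 3 (regressive voicing assimilation): no segment meets the environment; /venkoximaornoseg/ is unchanged.
Rule 4 (post-nasal voicing): /k/ is a voiceless stop immediately after the nasal /n/, so it voices to [g]. /venkoximaornoseg/ → vengoximaornoseg.
Rule 5 (final devoicing): /g/ is a voiced stop in word-final position, so it devoices to [k]. /vengoximaornoseg/ → vengoximaornosek.

vengoximaornosek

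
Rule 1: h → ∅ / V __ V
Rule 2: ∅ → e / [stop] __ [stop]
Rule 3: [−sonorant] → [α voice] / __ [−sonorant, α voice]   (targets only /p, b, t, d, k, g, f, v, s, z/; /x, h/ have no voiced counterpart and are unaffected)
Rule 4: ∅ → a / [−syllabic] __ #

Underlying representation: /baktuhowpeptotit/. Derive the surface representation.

baketuowpepetotita

Rule 1 (intervocalic h-deletion): /h/ occurs between vowels /u/ and /o/, so it deletes. /baktuhowpeptotit/ → baktuowpeptotit.
Rule 2 (stop-cluster e-epenthesis): /k/ and /t/ form a stop–stop cluster, so [e] is inserted between them. /p/ and /t/ form a stop–stop cluster, so [e] is inserted between them. /baktuowpeptotit/ → baketuowpepetotit.
Rule 3 (regressive voicing assimilation): no segment meets the environment; /baketuowpepetotit/ is unchanged.
Rule 4 (final a-epenthesis): the form ends in the consonant /t/, so [a] is inserted word-finally. /baketuowpepetotit/ → baketuowpepetotita.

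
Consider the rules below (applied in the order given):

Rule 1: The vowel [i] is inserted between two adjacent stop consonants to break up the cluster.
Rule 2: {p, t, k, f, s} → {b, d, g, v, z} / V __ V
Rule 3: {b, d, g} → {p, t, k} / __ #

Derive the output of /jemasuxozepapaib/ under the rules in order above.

Rule 1 (stop-cluster i-epenthesis): no segment meets the environment; /jemasuxozepapaib/ is unchanged.
Rule 2 (intervocalic voicing): /s/ is a voiceless obstruent between vowels /a/ and /u/, so it voices to [z]. /p/ is a voiceless obstruent between vowels /e/ and /a/, so it voices to [b]. /p/ is a voiceless obstruent between vowels /a/ and /a/, so it voices to [b]. /jemasuxozepapaib/ → jemazuxozebabaib.
Rule 3 (final devoicing): /b/ is a voiced stop in word-final position, so it devoices to [p]. /jemazuxozebabaib/ → jemazuxozebabaip.

jemazuxozebabaip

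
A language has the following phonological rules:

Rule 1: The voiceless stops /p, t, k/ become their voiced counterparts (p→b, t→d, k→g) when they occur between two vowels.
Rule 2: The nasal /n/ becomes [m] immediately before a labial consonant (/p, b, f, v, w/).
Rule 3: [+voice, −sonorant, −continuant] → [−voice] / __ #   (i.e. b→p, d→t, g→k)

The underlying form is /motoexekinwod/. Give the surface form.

modoexegimwot

Rule 1 (intervocalic voicing): /t/ is a voiceless stop between vowels /o/ and /o/, so it voices to [d]. /k/ is a voiceless stop between vowels /e/ and /i/, so it voices to [g]. /motoexekinwod/ → modoexeginwod.
Rule 2 (nasal place assimilation): /n/ precedes the labial consonant /w/, so it assimilates in place to [m]. /modoexeginwod/ → modoexegimwod.
Rule 3 (final devoicing): /d/ is a voiced stop in word-final position, so it devoices to [t]. /modoexegimwod/ → modoexegimwot.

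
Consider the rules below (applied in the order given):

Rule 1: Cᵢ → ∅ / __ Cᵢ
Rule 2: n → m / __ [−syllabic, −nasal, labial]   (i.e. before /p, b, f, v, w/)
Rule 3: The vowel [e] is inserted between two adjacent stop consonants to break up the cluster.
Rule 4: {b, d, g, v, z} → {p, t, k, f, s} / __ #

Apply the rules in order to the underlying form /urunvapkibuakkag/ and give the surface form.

urumvapekibuakak

Rule 1 (degemination): /kk/ is a geminate; the first /k/ deletes. /urunvapkibuakkag/ → urunvapkibuakag.
Rule 2 (nasal place assimilation): /n/ precedes the labial consonant /v/, so it assimilates in place to [m]. /urunvapkibuakag/ → urumvapkibuakag.
Rule 3 (stop-cluster e-epenthesis): /p/ and /k/ form a stop–stop cluster, so [e] is inserted between them. /urumvapkibuakag/ → urumvapekibuakag.
Rule 4 (final devoicing): /g/ is a voiced obstruent in word-final position, so it devoices to [k]. /urumvapekibuakag/ → urumvapekibuakak.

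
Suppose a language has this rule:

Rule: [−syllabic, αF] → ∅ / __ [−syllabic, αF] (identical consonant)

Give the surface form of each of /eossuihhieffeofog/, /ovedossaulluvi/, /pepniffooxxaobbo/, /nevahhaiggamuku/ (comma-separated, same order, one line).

/eossuihhieffeofog/: /ss/ is a geminate; the first /s/ deletes. /hh/ is a geminate; the first /h/ deletes. /ff/ is a geminate; the first /f/ deletes. → [eosuihiefeofog].
/ovedossaulluvi/: /ss/ is a geminate; the first /s/ deletes. /ll/ is a geminate; the first /l/ deletes. → [ovedosauluvi].
/pepniffooxxaobbo/: /ff/ is a geminate; the first /f/ deletes. /xx/ is a geminate; the first /x/ deletes. /bb/ is a geminate; the first /b/ deletes. → [pepnifooxaobo].
/nevahhaiggamuku/: /hh/ is a geminate; the first /h/ deletes. /gg/ is a geminate; the first /g/ deletes. → [nevahaigamuku].

eosuihiefeofog, ovedosauluvi, pepnifooxaobo, nevahaigamuku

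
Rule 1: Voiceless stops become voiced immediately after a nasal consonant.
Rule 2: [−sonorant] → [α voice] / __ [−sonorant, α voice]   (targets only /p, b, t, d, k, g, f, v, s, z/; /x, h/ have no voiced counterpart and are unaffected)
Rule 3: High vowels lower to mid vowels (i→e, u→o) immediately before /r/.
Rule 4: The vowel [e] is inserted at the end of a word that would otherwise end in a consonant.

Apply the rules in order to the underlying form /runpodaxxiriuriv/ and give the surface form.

runbodaxxeriorive

Rule 1 (post-nasal voicing): /p/ is a voiceless stop immediately after the nasal /n/, so it voices to [b]. /runpodaxxiriuriv/ → runbodaxxiriuriv.
Rule 2 (regressive voicing assimilation): no segment meets the environment; /runbodaxxiriuriv/ is unchanged.
Rule 3 (pre-rhotic lowering): /i/ is a high vowel immediately before /r/, so it lowers to [e]. /u/ is a high vowel immediately before /r/, so it lowers to [o]. /runbodaxxiriuriv/ → runbodaxxerioriv.
Rule 4 (final e-epenthesis): the form ends in the consonant /v/, so [e] is inserted word-finally. /runbodaxxerioriv/ → runbodaxxeriorive.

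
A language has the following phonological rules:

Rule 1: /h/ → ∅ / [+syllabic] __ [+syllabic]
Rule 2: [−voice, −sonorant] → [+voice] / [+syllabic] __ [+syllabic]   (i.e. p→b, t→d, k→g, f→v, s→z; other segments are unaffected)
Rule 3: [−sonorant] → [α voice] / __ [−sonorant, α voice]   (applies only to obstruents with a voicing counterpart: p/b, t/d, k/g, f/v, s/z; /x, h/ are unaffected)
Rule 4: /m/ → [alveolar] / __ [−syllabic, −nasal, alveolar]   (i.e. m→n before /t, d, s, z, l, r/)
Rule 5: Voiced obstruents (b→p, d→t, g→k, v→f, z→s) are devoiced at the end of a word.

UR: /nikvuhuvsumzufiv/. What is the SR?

Rule 1 (intervocalic h-deletion): /h/ occurs between vowels /u/ and /u/, so it deletes. /nikvuhuvsumzufiv/ → nikvuuvsumzufiv.
Rule 2 (intervocalic voicing): /f/ is a voiceless obstruent between vowels /u/ and /i/, so it voices to [v]. /nikvuuvsumzufiv/ → nikvuuvsumzuviv.
Rule 3 (regressive voicing assimilation): /k/ precedes the voiced obstruent /v/, so it voices to [g] by assimilation. /v/ precedes the voiceless obstruent /s/, so it devoices to [f] by assimilation. /nikvuuvsumzuviv/ → nigvuufsumzuviv.
Rule 4 (nasal place assimilation): /m/ precedes the alveolar consonant /z/, so it assimilates in place to [n]. /nigvuufsumzuviv/ → nigvuufsunzuviv.
Rule 5 (final devoicing): /v/ is a voiced obstruent in word-final position, so it devoices to [f]. /nigvuufsunzuviv/ → nigvuufsunzuvif.

nigvuufsunzuvif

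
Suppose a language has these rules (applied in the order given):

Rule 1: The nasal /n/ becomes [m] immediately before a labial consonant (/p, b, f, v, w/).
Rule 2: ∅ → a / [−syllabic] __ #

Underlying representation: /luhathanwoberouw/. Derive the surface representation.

luhathamwoberouwa

Rule 1 (nasal place assimilation): /n/ precedes the labial consonant /w/, so it assimilates in place to [m]. /luhathanwoberouw/ → luhathamwoberouw.
Rule 2 (final a-epenthesis): the form ends in the consonant /w/, so [a] is inserted word-finally. /luhathamwoberouw/ → luhathamwoberouwa.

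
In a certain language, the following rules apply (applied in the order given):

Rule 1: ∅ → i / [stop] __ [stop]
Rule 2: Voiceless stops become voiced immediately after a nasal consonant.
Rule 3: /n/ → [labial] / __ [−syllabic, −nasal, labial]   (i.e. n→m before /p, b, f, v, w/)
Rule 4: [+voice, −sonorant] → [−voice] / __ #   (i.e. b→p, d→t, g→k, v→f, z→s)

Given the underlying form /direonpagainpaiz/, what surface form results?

direombagaimbais

Rule 1 (stop-cluster i-epenthesis): no segment meets the environment; /direonpagainpaiz/ is unchanged.
Rule 2 (post-nasal voicing): /p/ is a voiceless stop immediately after the nasal /n/, so it voices to [b]. /p/ is a voiceless stop immediately after the nasal /n/, so it voices to [b]. /direonpagainpaiz/ → direonbagainbaiz.
Rule 3 (nasal place assimilation): /n/ precedes the labial consonant /b/, so it assimilates in place to [m]. /n/ precedes the labial consonant /b/, so it assimilates in place to [m]. /direonbagainbaiz/ → direombagaimbaiz.
Rule 4 (final devoicing): /z/ is a voiced obstruent in word-final position, so it devoices to [s]. /direombagaimbaiz/ → direombagaimbais.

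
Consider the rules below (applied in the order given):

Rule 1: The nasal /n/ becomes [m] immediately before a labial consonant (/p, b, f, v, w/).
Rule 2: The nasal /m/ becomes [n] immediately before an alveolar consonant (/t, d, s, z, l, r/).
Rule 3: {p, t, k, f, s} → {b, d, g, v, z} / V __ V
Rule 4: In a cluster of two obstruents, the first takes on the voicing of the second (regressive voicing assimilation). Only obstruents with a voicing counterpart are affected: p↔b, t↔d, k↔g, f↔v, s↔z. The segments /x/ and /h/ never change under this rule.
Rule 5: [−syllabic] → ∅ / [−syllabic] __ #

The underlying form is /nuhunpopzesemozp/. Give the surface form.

nuhumpobzezemos

Rule 1 (nasal place assimilation): /n/ precedes the labial consonant /p/, so it assimilates in place to [m]. /nuhunpopzesemozp/ → nuhumpopzesemozp.
Rule 2 (nasal place assimilation): no segment meets the environment; /nuhumpopzesemozp/ is unchanged.
Rule 3 (intervocalic voicing): /s/ is a voiceless obstruent between vowels /e/ and /e/, so it voices to [z]. /nuhumpopzesemozp/ → nuhumpopzezemozp.
Rule 4 (regressive voicing assimilation): /p/ precedes the voiced obstruent /z/, so it voices to [b] by assimilation. /z/ precedes the voiceless obstruent /p/, so it devoices to [s] by assimilation. /nuhumpopzezemozp/ → nuhumpobzezemosp.
Rule 5 (final cluster simplification): /p/ is the second consonant of a word-final cluster /sp/, so it deletes. /nuhumpobzezemosp/ → nuhumpobzezemos.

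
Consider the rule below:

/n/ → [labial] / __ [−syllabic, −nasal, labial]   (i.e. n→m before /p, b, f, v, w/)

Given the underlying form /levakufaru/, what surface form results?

levakufaru

No segment of /levakufaru/ meets the structural description of the rule, so the form surfaces unchanged.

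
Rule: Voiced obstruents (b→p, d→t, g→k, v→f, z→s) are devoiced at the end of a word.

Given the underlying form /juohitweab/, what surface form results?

juohitweap

/b/ is a voiced obstruent in word-final position, so it devoices to [p].
Surface form: [juohitweap].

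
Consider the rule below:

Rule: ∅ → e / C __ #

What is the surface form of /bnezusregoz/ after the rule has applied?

the form ends in the consonant /z/, so [e] is inserted word-finally.
Surface form: [bnezusregoze].

bnezusregoze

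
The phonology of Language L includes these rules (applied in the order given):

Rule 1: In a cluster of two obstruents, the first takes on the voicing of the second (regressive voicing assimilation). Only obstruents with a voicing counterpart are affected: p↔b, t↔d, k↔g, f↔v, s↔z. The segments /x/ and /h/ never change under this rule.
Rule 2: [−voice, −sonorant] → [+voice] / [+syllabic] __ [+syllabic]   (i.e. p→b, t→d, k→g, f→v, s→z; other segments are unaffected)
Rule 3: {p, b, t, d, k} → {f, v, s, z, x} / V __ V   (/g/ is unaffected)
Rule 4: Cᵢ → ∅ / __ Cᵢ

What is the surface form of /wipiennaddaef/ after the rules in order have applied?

wivienadaef

Rule 1 (regressive voicing assimilation): no segment meets the environment; /wipiennaddaef/ is unchanged.
Rule 2 (intervocalic voicing): /p/ is a voiceless obstruent between vowels /i/ and /i/, so it voices to [b]. /wipiennaddaef/ → wibiennaddaef.
Rule 3 (intervocalic spirantization): /b/ is a stop between vowels /i/ and /i/, so it spirantizes to the fricative [v]. /wibiennaddaef/ → wiviennaddaef.
Rule 4 (degemination): /nn/ is a geminate; the first /n/ deletes. /dd/ is a geminate; the first /d/ deletes. /wiviennaddaef/ → wivienadaef.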